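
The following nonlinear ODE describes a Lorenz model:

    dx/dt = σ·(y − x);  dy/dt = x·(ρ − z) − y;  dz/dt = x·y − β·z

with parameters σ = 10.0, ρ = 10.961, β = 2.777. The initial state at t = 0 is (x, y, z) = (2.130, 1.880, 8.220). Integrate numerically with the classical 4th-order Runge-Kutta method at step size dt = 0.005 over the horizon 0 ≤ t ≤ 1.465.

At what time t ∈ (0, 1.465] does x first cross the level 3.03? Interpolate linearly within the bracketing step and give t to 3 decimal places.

t = 0.252

t=0.000: state=(2.130, 1.880, 8.220)
step 1 (dt=0.005): k1=(-2.500, 3.958, -18.823), k2=(-2.339, 4.031, -18.683), k3=(-2.341, 4.031, -18.682), k4=(-2.181, 4.104, -18.542); state += dt/6·(k1+2k2+2k3+k4)
t=0.005: state=(2.118, 1.900, 8.127)
t=0.010: state=(2.108, 1.921, 8.035)
t=0.015: state=(2.100, 1.943, 7.944)
continuing one RK4 step at a time; state shown every 10 steps (Δt=0.05):
t=0.050: state=(2.079, 2.114, 7.349)
t=0.100: state=(2.156, 2.421, 6.619)
t=0.150: state=(2.341, 2.812, 6.035)
t=0.200: state=(2.626, 3.298, 5.606)
t=0.250: state=(3.013, 3.892, 5.352)
next step: t=0.255: state=(3.058, 3.957, 5.338) — x has crossed 3.03
linear interpolation between t=0.250 (3.01324) and t=0.255 (3.05768) → t≈0.252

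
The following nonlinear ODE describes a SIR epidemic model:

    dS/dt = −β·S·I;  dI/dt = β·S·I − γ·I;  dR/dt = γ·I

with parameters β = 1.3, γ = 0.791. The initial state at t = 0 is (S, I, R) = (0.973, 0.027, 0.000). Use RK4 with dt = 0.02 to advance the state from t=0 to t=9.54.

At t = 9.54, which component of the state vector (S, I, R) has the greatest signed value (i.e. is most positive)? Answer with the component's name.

t=0.000: state=(0.973, 0.027, 0.000)
step 1 (dt=0.02): k1=(-0.034, 0.013, 0.021), k2=(-0.034, 0.013, 0.021), k3=(-0.034, 0.013, 0.021), k4=(-0.034, 0.013, 0.022); state += dt/6·(k1+2k2+2k3+k4)
t=0.020: state=(0.972, 0.027, 0.000)
t=0.040: state=(0.972, 0.028, 0.001)
t=0.060: state=(0.971, 0.028, 0.001)
continuing one RK4 step at a time; state shown every 25 steps (Δt=0.5):
t=0.500: state=(0.954, 0.034, 0.012)
t=1.000: state=(0.931, 0.042, 0.027)
t=1.500: state=(0.903, 0.052, 0.046)
t=2.000: state=(0.870, 0.062, 0.068)
t=2.500: state=(0.833, 0.073, 0.095)
t=3.000: state=(0.792, 0.083, 0.125)
t=3.500: state=(0.748, 0.092, 0.160)
t=4.000: state=(0.703, 0.099, 0.198)
t=4.500: state=(0.658, 0.104, 0.238)
t=5.000: state=(0.614, 0.106, 0.280)
t=5.500: state=(0.574, 0.105, 0.322)
t=6.000: state=(0.536, 0.101, 0.362)
t=6.500: state=(0.503, 0.096, 0.401)
t=7.000: state=(0.474, 0.088, 0.438)
t=7.500: state=(0.449, 0.080, 0.471)
t=8.000: state=(0.427, 0.072, 0.501)
t=8.500: state=(0.409, 0.063, 0.528)
t=9.000: state=(0.393, 0.055, 0.551)
t=9.500: state=(0.380, 0.048, 0.572)
t=9.540: state=(0.379, 0.047, 0.573)
compare at T: S=0.379, I=0.047, R=0.573

largest component: R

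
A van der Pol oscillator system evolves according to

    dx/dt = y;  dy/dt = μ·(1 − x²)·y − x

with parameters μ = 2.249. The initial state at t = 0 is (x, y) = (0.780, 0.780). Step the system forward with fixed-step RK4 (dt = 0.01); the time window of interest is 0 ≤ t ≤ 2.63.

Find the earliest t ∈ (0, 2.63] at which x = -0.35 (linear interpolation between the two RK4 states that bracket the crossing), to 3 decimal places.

t = 2.279

t=0.000: state=(0.780, 0.780)
step 1 (dt=0.01): k1=(0.780, -0.093), k2=(0.780, -0.108), k3=(0.779, -0.108), k4=(0.779, -0.123); state += dt/6·(k1+2k2+2k3+k4)
t=0.010: state=(0.788, 0.779)
t=0.020: state=(0.796, 0.778)
t=0.030: state=(0.803, 0.776)
continuing one RK4 step at a time; state shown every 10 steps (Δt=0.1):
t=0.100: state=(0.857, 0.755)
t=0.200: state=(0.930, 0.699)
t=0.300: state=(0.996, 0.613)
t=0.400: state=(1.052, 0.505)
t=0.500: state=(1.096, 0.382)
t=0.600: state=(1.128, 0.253)
t=0.700: state=(1.147, 0.127)
t=0.800: state=(1.154, 0.007)
t=0.900: state=(1.149, -0.104)
t=1.000: state=(1.133, -0.208)
t=1.100: state=(1.107, -0.305)
t=1.200: state=(1.072, -0.400)
t=1.300: state=(1.027, -0.494)
t=1.400: state=(0.973, -0.594)
t=1.500: state=(0.908, -0.705)
t=1.600: state=(0.831, -0.834)
t=1.700: state=(0.740, -0.991)
t=1.800: state=(0.632, -1.189)
t=1.900: state=(0.501, -1.446)
t=2.000: state=(0.340, -1.785)
t=2.100: state=(0.140, -2.231)
t=2.200: state=(-0.110, -2.793)
t=2.270: state=(-0.321, -3.229)
next step: t=2.280: state=(-0.354, -3.290) — x has crossed -0.35
linear interpolation between t=2.270 (-0.32107) and t=2.280 (-0.35367) → t≈2.279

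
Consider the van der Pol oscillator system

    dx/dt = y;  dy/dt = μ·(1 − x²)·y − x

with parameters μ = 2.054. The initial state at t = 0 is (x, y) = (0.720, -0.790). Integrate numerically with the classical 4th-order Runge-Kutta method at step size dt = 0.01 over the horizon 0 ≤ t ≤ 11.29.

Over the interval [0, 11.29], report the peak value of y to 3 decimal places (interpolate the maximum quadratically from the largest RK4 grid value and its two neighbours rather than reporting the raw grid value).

max y = 3.883

t=0.000: state=(0.720, -0.790)
step 1 (dt=0.01): k1=(-0.790, -1.501), k2=(-0.798, -1.514), k3=(-0.798, -1.514), k4=(-0.805, -1.527); state += dt/6·(k1+2k2+2k3+k4)
t=0.010: state=(0.712, -0.805)
t=0.020: state=(0.704, -0.821)
t=0.030: state=(0.696, -0.836)
continuing one RK4 step at a time; state shown every 50 steps (Δt=0.5):
t=0.500: state=(0.052, -2.127)
t=1.000: state=(-1.451, -2.793)
t=1.500: state=(-1.949, 0.069)
t=2.000: state=(-1.820, 0.345)
t=2.500: state=(-1.628, 0.427)
t=3.000: state=(-1.387, 0.551)
t=3.500: state=(-1.053, 0.825)
t=4.000: state=(-0.470, 1.692)
t=4.500: state=(0.942, 3.883)
t=5.000: state=(2.008, 0.276)
t=5.500: state=(1.938, -0.303)
t=6.000: state=(1.767, -0.375)
t=6.500: state=(1.560, -0.458)
t=7.000: state=(1.298, -0.611)
t=7.500: state=(0.914, -0.986)
t=8.000: state=(0.166, -2.300)
t=8.500: state=(-1.500, -3.102)
t=9.000: state=(-2.017, 0.094)
t=9.500: state=(-1.889, 0.330)
t=10.000: state=(-1.707, 0.397)
t=10.500: state=(-1.487, 0.494)
t=11.000: state=(-1.198, 0.689)
t=11.290: state=(-0.968, 0.921)
largest grid value and its neighbours: y(4.490)=3.88031, y(4.500)=3.88297, y(4.510)=3.87942
parabola through these three points peaks at t≈4.499 with y≈3.88299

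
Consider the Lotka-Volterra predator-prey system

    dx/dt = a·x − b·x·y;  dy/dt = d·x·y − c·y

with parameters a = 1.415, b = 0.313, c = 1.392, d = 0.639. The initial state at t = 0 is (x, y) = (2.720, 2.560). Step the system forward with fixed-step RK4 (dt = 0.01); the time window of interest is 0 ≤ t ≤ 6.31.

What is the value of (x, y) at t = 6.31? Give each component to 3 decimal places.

t=0.000: state=(2.720, 2.560)
step 1 (dt=0.01): k1=(1.669, 0.886), k2=(1.671, 0.901), k3=(1.671, 0.901), k4=(1.672, 0.917); state += dt/6·(k1+2k2+2k3+k4)
t=0.010: state=(2.737, 2.569)
t=0.020: state=(2.753, 2.578)
t=0.030: state=(2.770, 2.588)
continuing one RK4 step at a time; state shown every 25 steps (Δt=0.25):
t=0.250: state=(3.135, 2.886)
t=0.500: state=(3.490, 3.465)
t=0.750: state=(3.669, 4.348)
t=1.000: state=(3.561, 5.493)
t=1.250: state=(3.150, 6.652)
t=1.500: state=(2.577, 7.427)
t=1.750: state=(2.033, 7.568)
t=2.000: state=(1.624, 7.142)
t=2.250: state=(1.360, 6.389)
t=2.500: state=(1.215, 5.534)
t=2.750: state=(1.160, 4.719)
t=3.000: state=(1.175, 4.011)
t=3.250: state=(1.252, 3.436)
t=3.500: state=(1.387, 2.993)
t=3.750: state=(1.584, 2.677)
t=4.000: state=(1.846, 2.484)
t=4.250: state=(2.172, 2.415)
t=4.500: state=(2.557, 2.487)
t=4.750: state=(2.973, 2.731)
t=5.000: state=(3.363, 3.201)
t=5.250: state=(3.627, 3.961)
t=5.500: state=(3.642, 5.019)
t=5.750: state=(3.343, 6.216)
t=6.000: state=(2.810, 7.189)
t=6.250: state=(2.235, 7.590)
t=6.310: state=(2.110, 7.588)

(x, y) = (2.110, 7.588)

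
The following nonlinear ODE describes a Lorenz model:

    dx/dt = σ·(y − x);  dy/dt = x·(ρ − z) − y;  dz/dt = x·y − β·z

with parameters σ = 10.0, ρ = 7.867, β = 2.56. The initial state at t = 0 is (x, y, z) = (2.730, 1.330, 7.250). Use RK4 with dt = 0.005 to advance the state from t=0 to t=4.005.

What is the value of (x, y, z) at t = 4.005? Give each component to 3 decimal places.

(x, y, z) = (4.038, 4.109, 6.593)

t=0.000: state=(2.730, 1.330, 7.250)
step 1 (dt=0.005): k1=(-14.000, 0.354, -14.929), k2=(-13.641, 0.433, -14.878), k3=(-13.648, 0.433, -14.876), k4=(-13.296, 0.508, -14.824); state += dt/6·(k1+2k2+2k3+k4)
t=0.005: state=(2.662, 1.332, 7.176)
t=0.010: state=(2.597, 1.335, 7.102)
t=0.015: state=(2.536, 1.339, 7.028)
continuing one RK4 step at a time; state shown every 40 steps (Δt=0.2):
t=0.200: state=(1.728, 1.765, 4.806)
t=0.400: state=(2.297, 2.797, 3.584)
t=0.600: state=(3.695, 4.571, 3.917)
t=0.800: state=(5.408, 6.046, 6.401)
t=1.000: state=(5.497, 4.936, 8.853)
t=1.200: state=(3.983, 3.276, 8.228)
t=1.400: state=(3.129, 2.984, 6.554)
t=1.600: state=(3.281, 3.543, 5.522)
t=1.800: state=(4.033, 4.476, 5.634)
t=2.000: state=(4.787, 5.021, 6.778)
t=2.200: state=(4.782, 4.557, 7.746)
t=2.400: state=(4.158, 3.842, 7.538)
t=2.600: state=(3.737, 3.652, 6.765)
t=2.800: state=(3.806, 3.941, 6.266)
t=3.000: state=(4.176, 4.379, 6.374)
t=3.200: state=(4.482, 4.556, 6.902)
t=3.400: state=(4.438, 4.332, 7.269)
t=3.600: state=(4.166, 4.031, 7.152)
t=3.800: state=(3.989, 3.956, 6.803)
t=4.000: state=(4.035, 4.104, 6.595)
t=4.005: state=(4.038, 4.109, 6.593)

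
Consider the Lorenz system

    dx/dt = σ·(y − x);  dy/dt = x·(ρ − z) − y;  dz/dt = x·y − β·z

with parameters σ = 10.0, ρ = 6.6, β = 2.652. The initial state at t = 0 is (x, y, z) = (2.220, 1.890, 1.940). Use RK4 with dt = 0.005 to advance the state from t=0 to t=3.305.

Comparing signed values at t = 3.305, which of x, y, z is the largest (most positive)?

largest component: z

t=0.000: state=(2.220, 1.890, 1.940)
step 1 (dt=0.005): k1=(-3.300, 8.455, -0.949), k2=(-3.006, 8.401, -0.912), k3=(-3.015, 8.404, -0.911), k4=(-2.729, 8.353, -0.873); state += dt/6·(k1+2k2+2k3+k4)
t=0.005: state=(2.205, 1.932, 1.935)
t=0.010: state=(2.193, 1.974, 1.931)
t=0.015: state=(2.183, 2.015, 1.928)
continuing one RK4 step at a time; state shown every 40 steps (Δt=0.2):
t=0.200: state=(2.860, 3.547, 2.196)
t=0.400: state=(4.480, 5.293, 3.948)
t=0.600: state=(5.411, 5.374, 6.754)
t=0.800: state=(4.437, 3.701, 7.472)
t=1.000: state=(3.215, 2.815, 6.206)
t=1.200: state=(2.865, 2.887, 4.934)
t=1.400: state=(3.187, 3.462, 4.381)
t=1.600: state=(3.842, 4.184, 4.702)
t=1.800: state=(4.366, 4.503, 5.620)
t=2.000: state=(4.318, 4.151, 6.274)
t=2.200: state=(3.874, 3.647, 6.143)
t=2.400: state=(3.548, 3.464, 5.619)
t=2.600: state=(3.540, 3.607, 5.229)
t=2.800: state=(3.756, 3.887, 5.205)
t=3.000: state=(3.989, 4.074, 5.482)
t=3.200: state=(4.054, 4.033, 5.779)
t=3.305: state=(4.008, 3.944, 5.849)
compare at T: x=4.008, y=3.944, z=5.849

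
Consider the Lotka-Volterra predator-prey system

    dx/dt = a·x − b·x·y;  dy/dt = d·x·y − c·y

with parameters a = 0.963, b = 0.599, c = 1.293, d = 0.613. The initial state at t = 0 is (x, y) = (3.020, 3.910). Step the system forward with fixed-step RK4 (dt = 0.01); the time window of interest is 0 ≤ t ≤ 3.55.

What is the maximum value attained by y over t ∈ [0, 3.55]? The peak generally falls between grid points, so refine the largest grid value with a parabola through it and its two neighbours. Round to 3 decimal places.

max y = 4.171

t=0.000: state=(3.020, 3.910)
step 1 (dt=0.01): k1=(-4.165, 2.183), k2=(-4.156, 2.139), k3=(-4.155, 2.139), k4=(-4.146, 2.095); state += dt/6·(k1+2k2+2k3+k4)
t=0.010: state=(2.978, 3.931)
t=0.020: state=(2.937, 3.952)
t=0.030: state=(2.896, 3.971)
continuing one RK4 step at a time; state shown every 20 steps (Δt=0.2):
t=0.200: state=(2.249, 4.164)
t=0.400: state=(1.660, 4.077)
t=0.600: state=(1.256, 3.758)
t=0.800: state=(0.996, 3.327)
t=1.000: state=(0.833, 2.871)
t=1.200: state=(0.735, 2.439)
t=1.400: state=(0.681, 2.054)
t=1.600: state=(0.659, 1.721)
t=1.800: state=(0.662, 1.440)
t=2.000: state=(0.685, 1.208)
t=2.200: state=(0.727, 1.017)
t=2.400: state=(0.788, 0.861)
t=2.600: state=(0.868, 0.736)
t=2.800: state=(0.970, 0.636)
t=3.000: state=(1.095, 0.557)
t=3.200: state=(1.247, 0.496)
t=3.400: state=(1.428, 0.451)
t=3.550: state=(1.586, 0.427)
largest grid value and its neighbours: y(0.230)=4.17066, y(0.240)=4.17123, y(0.250)=4.17097
parabola through these three points peaks at t≈0.242 with y≈4.17124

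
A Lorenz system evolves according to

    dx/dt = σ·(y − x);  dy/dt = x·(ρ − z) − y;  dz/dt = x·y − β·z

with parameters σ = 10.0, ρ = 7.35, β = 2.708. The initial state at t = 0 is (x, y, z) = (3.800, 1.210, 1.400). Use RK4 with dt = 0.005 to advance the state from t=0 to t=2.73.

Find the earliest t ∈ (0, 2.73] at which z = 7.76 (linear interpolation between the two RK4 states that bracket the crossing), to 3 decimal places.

t=0.000: state=(3.800, 1.210, 1.400)
step 1 (dt=0.005): k1=(-25.900, 21.400, 0.807), k2=(-24.717, 20.954, 0.923), k3=(-24.758, 20.971, 0.922), k4=(-23.614, 20.542, 1.030); state += dt/6·(k1+2k2+2k3+k4)
t=0.005: state=(3.676, 1.315, 1.405)
t=0.010: state=(3.564, 1.416, 1.410)
t=0.015: state=(3.461, 1.512, 1.417)
continuing one RK4 step at a time; state shown every 20 steps (Δt=0.1):
t=0.100: state=(2.791, 2.811, 1.624)
t=0.200: state=(3.277, 4.095, 2.153)
t=0.300: state=(4.270, 5.380, 3.228)
t=0.400: state=(5.364, 6.361, 4.996)
t=0.500: state=(6.084, 6.445, 7.110)
t=0.530: state=(6.153, 6.245, 7.676)
next step: t=0.535: state=(6.156, 6.203, 7.763) — z has crossed 7.76
linear interpolation between t=0.530 (7.67639) and t=0.535 (7.76339) → t≈0.535

t = 0.535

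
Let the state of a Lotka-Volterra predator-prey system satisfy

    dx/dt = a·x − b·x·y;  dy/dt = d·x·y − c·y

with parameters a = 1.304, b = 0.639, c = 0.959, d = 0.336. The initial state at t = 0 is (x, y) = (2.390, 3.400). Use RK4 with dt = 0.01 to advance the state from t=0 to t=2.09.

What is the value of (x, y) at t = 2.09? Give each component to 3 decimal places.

(x, y) = (1.624, 1.374)

t=0.000: state=(2.390, 3.400)
step 1 (dt=0.01): k1=(-2.076, -0.530), k2=(-2.063, -0.542), k3=(-2.063, -0.542), k4=(-2.050, -0.553); state += dt/6·(k1+2k2+2k3+k4)
t=0.010: state=(2.369, 3.395)
t=0.020: state=(2.349, 3.389)
t=0.030: state=(2.329, 3.383)
continuing one RK4 step at a time; state shown every 10 steps (Δt=0.1):
t=0.100: state=(2.195, 3.336)
t=0.200: state=(2.026, 3.254)
t=0.300: state=(1.881, 3.156)
t=0.400: state=(1.757, 3.048)
t=0.500: state=(1.654, 2.933)
t=0.600: state=(1.568, 2.813)
t=0.700: state=(1.498, 2.690)
t=0.800: state=(1.443, 2.568)
t=0.900: state=(1.401, 2.447)
t=1.000: state=(1.370, 2.330)
t=1.100: state=(1.350, 2.215)
t=1.200: state=(1.340, 2.106)
t=1.300: state=(1.338, 2.001)
t=1.400: state=(1.346, 1.902)
t=1.500: state=(1.362, 1.809)
t=1.600: state=(1.387, 1.721)
t=1.700: state=(1.419, 1.639)
t=1.800: state=(1.459, 1.563)
t=1.900: state=(1.508, 1.492)
t=2.000: state=(1.565, 1.428)
t=2.090: state=(1.624, 1.374)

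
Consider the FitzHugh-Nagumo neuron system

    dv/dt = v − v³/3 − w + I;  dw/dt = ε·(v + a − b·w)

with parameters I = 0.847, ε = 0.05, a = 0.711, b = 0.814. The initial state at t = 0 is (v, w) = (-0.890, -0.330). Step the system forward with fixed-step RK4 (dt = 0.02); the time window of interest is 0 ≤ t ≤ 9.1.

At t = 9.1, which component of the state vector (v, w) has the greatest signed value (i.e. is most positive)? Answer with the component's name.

largest component: v

t=0.000: state=(-0.890, -0.330)
step 1 (dt=0.02): k1=(0.522, 0.004), k2=(0.523, 0.005), k3=(0.523, 0.005), k4=(0.524, 0.005); state += dt/6·(k1+2k2+2k3+k4)
t=0.020: state=(-0.880, -0.330)
t=0.040: state=(-0.869, -0.330)
t=0.060: state=(-0.858, -0.330)
continuing one RK4 step at a time; state shown every 25 steps (Δt=0.5):
t=0.500: state=(-0.605, -0.324)
t=1.000: state=(-0.220, -0.311)
t=1.500: state=(0.381, -0.285)
t=2.000: state=(1.226, -0.242)
t=2.500: state=(1.859, -0.181)
t=3.000: state=(2.050, -0.110)
t=3.500: state=(2.072, -0.040)
t=4.000: state=(2.060, 0.030)
t=4.500: state=(2.040, 0.098)
t=5.000: state=(2.019, 0.164)
t=5.500: state=(1.998, 0.228)
t=6.000: state=(1.977, 0.290)
t=6.500: state=(1.956, 0.350)
t=7.000: state=(1.935, 0.409)
t=7.500: state=(1.914, 0.466)
t=8.000: state=(1.893, 0.521)
t=8.500: state=(1.872, 0.575)
t=9.000: state=(1.851, 0.627)
t=9.100: state=(1.846, 0.637)
compare at T: v=1.846, w=0.637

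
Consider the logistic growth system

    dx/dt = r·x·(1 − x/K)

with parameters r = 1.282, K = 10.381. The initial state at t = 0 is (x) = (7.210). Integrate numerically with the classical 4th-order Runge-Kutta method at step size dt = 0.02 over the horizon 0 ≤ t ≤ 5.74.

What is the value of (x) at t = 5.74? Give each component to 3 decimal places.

t=0.000: state=(7.210)
step 1 (dt=0.02): k1=(2.823), k2=(2.809), k3=(2.809), k4=(2.795); state += dt/6·(k1+2k2+2k3+k4)
t=0.020: state=(7.266)
t=0.040: state=(7.322)
t=0.060: state=(7.377)
continuing one RK4 step at a time; state shown every 10 steps (Δt=0.2):
t=0.200: state=(7.745)
t=0.400: state=(8.217)
t=0.600: state=(8.624)
t=0.800: state=(8.967)
t=1.000: state=(9.252)
t=1.200: state=(9.485)
t=1.400: state=(9.674)
t=1.600: state=(9.825)
t=1.800: state=(9.946)
t=2.000: state=(10.041)
t=2.200: state=(10.116)
t=2.400: state=(10.175)
t=2.600: state=(10.221)
t=2.800: state=(10.256)
t=3.000: state=(10.284)
t=3.200: state=(10.306)
t=3.400: state=(10.323)
t=3.600: state=(10.336)
t=3.800: state=(10.346)
t=4.000: state=(10.354)
t=4.200: state=(10.360)
t=4.400: state=(10.365)
t=4.600: state=(10.368)
t=4.800: state=(10.371)
t=5.000: state=(10.373)
t=5.200: state=(10.375)
t=5.400: state=(10.377)
t=5.600: state=(10.378)
t=5.740: state=(10.378)

(x) = (10.378)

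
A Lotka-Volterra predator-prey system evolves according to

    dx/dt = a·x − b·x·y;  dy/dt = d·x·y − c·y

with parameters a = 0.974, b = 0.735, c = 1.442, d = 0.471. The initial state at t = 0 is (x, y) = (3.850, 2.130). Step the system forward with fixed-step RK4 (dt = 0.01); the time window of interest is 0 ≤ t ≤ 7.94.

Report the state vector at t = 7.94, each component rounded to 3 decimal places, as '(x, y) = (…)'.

t=0.000: state=(3.850, 2.130)
step 1 (dt=0.01): k1=(-2.277, 0.791), k2=(-2.282, 0.781), k3=(-2.282, 0.781), k4=(-2.286, 0.771); state += dt/6·(k1+2k2+2k3+k4)
t=0.010: state=(3.827, 2.138)
t=0.020: state=(3.804, 2.145)
t=0.030: state=(3.781, 2.153)
continuing one RK4 step at a time; state shown every 50 steps (Δt=0.5):
t=0.500: state=(2.756, 2.245)
t=1.000: state=(2.073, 1.909)
t=1.500: state=(1.818, 1.457)
t=2.000: state=(1.861, 1.088)
t=2.500: state=(2.132, 0.843)
t=3.000: state=(2.615, 0.714)
t=3.500: state=(3.298, 0.694)
t=4.000: state=(4.094, 0.805)
t=4.500: state=(4.717, 1.114)
t=5.000: state=(4.637, 1.661)
t=5.500: state=(3.693, 2.179)
t=6.000: state=(2.634, 2.218)
t=6.500: state=(2.016, 1.847)
t=7.000: state=(1.809, 1.400)
t=7.500: state=(1.885, 1.047)
t=7.940: state=(2.138, 0.840)

(x, y) = (2.138, 0.840)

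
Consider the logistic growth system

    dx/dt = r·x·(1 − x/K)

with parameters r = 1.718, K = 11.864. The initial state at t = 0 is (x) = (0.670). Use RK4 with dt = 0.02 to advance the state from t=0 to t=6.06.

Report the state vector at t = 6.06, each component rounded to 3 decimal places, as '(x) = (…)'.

(x) = (11.858)

t=0.000: state=(0.670)
step 1 (dt=0.02): k1=(1.086), k2=(1.103), k3=(1.103), k4=(1.120); state += dt/6·(k1+2k2+2k3+k4)
t=0.020: state=(0.692)
t=0.040: state=(0.715)
t=0.060: state=(0.738)
continuing one RK4 step at a time; state shown every 10 steps (Δt=0.2):
t=0.200: state=(0.923)
t=0.400: state=(1.262)
t=0.600: state=(1.705)
t=0.800: state=(2.270)
t=1.000: state=(2.968)
t=1.200: state=(3.795)
t=1.400: state=(4.731)
t=1.600: state=(5.733)
t=1.800: state=(6.747)
t=2.000: state=(7.715)
t=2.200: state=(8.588)
t=2.400: state=(9.338)
t=2.600: state=(9.954)
t=2.800: state=(10.443)
t=3.000: state=(10.820)
t=3.200: state=(11.104)
t=3.400: state=(11.315)
t=3.600: state=(11.469)
t=3.800: state=(11.581)
t=4.000: state=(11.662)
t=4.200: state=(11.720)
t=4.400: state=(11.762)
t=4.600: state=(11.791)
t=4.800: state=(11.812)
t=5.000: state=(11.827)
t=5.200: state=(11.838)
t=5.400: state=(11.845)
t=5.600: state=(11.851)
t=5.800: state=(11.855)
t=6.000: state=(11.857)
t=6.060: state=(11.858)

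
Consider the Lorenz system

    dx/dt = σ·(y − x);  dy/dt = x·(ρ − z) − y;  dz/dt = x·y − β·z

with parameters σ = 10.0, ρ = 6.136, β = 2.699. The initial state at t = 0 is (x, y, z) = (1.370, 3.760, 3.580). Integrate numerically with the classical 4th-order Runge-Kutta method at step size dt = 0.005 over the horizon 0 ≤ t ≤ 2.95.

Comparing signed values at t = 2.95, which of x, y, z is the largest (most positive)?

largest component: z

t=0.000: state=(1.370, 3.760, 3.580)
step 1 (dt=0.005): k1=(23.900, -0.258, -4.511), k2=(23.296, -0.089, -4.257), k3=(23.315, -0.094, -4.264), k4=(22.730, 0.072, -4.016); state += dt/6·(k1+2k2+2k3+k4)
t=0.005: state=(1.487, 3.760, 3.559)
t=0.010: state=(1.597, 3.761, 3.540)
t=0.015: state=(1.703, 3.763, 3.523)
continuing one RK4 step at a time; state shown every 20 steps (Δt=0.1):
t=0.100: state=(2.940, 3.977, 3.510)
t=0.200: state=(3.744, 4.382, 3.927)
t=0.300: state=(4.268, 4.681, 4.611)
t=0.400: state=(4.558, 4.716, 5.359)
t=0.500: state=(4.579, 4.467, 5.945)
t=0.600: state=(4.360, 4.053, 6.211)
t=0.700: state=(4.010, 3.641, 6.147)
t=0.800: state=(3.658, 3.338, 5.857)
t=0.900: state=(3.390, 3.178, 5.469)
t=1.000: state=(3.238, 3.147, 5.087)
t=1.100: state=(3.202, 3.218, 4.778)
t=1.200: state=(3.263, 3.363, 4.578)
t=1.300: state=(3.394, 3.552, 4.504)
t=1.400: state=(3.567, 3.749, 4.554)
t=1.500: state=(3.746, 3.918, 4.710)
t=1.600: state=(3.898, 4.024, 4.932)
t=1.700: state=(3.991, 4.049, 5.166)
t=1.800: state=(4.011, 3.994, 5.358)
t=1.900: state=(3.962, 3.885, 5.469)
t=2.000: state=(3.867, 3.758, 5.485)
t=2.100: state=(3.755, 3.646, 5.422)
t=2.200: state=(3.656, 3.570, 5.308)
t=2.300: state=(3.588, 3.538, 5.178)
t=2.400: state=(3.558, 3.548, 5.060)
t=2.500: state=(3.566, 3.590, 4.976)
t=2.600: state=(3.603, 3.652, 4.936)
t=2.700: state=(3.659, 3.719, 4.942)
t=2.800: state=(3.719, 3.778, 4.986)
t=2.900: state=(3.771, 3.816, 5.055)
t=2.950: state=(3.791, 3.826, 5.093)
compare at T: x=3.791, y=3.826, z=5.093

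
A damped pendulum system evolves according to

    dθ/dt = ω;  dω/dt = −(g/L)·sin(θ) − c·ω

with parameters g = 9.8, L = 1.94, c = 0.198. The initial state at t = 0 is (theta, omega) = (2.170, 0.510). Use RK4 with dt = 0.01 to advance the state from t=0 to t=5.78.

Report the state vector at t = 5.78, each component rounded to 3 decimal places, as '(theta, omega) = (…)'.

t=0.000: state=(2.170, 0.510)
step 1 (dt=0.01): k1=(0.510, -4.272), k2=(0.489, -4.261), k3=(0.489, -4.261), k4=(0.467, -4.250); state += dt/6·(k1+2k2+2k3+k4)
t=0.010: state=(2.175, 0.467)
t=0.020: state=(2.179, 0.425)
t=0.030: state=(2.183, 0.383)
continuing one RK4 step at a time; state shown every 20 steps (Δt=0.2):
t=0.200: state=(2.189, -0.315)
t=0.400: state=(2.044, -1.141)
t=0.600: state=(1.728, -2.031)
t=0.800: state=(1.231, -2.929)
t=1.000: state=(0.572, -3.584)
t=1.200: state=(-0.162, -3.640)
t=1.400: state=(-0.838, -3.022)
t=1.600: state=(-1.346, -2.027)
t=1.800: state=(-1.645, -0.963)
t=2.000: state=(-1.734, 0.056)
t=2.200: state=(-1.625, 1.036)
t=2.400: state=(-1.322, 1.979)
t=2.600: state=(-0.843, 2.774)
t=2.800: state=(-0.239, 3.173)
t=3.000: state=(0.386, 2.973)
t=3.200: state=(0.915, 2.254)
t=3.400: state=(1.271, 1.284)
t=3.600: state=(1.425, 0.265)
t=3.800: state=(1.379, -0.724)
t=4.000: state=(1.140, -1.641)
t=4.200: state=(0.734, -2.377)
t=4.400: state=(0.215, -2.736)
t=4.600: state=(-0.325, -2.571)
t=4.800: state=(-0.782, -1.945)
t=5.000: state=(-1.086, -1.067)
t=5.200: state=(-1.205, -0.117)
t=5.400: state=(-1.135, 0.805)
t=5.600: state=(-0.890, 1.618)
t=5.780: state=(-0.547, 2.151)

(theta, omega) = (-0.547, 2.151)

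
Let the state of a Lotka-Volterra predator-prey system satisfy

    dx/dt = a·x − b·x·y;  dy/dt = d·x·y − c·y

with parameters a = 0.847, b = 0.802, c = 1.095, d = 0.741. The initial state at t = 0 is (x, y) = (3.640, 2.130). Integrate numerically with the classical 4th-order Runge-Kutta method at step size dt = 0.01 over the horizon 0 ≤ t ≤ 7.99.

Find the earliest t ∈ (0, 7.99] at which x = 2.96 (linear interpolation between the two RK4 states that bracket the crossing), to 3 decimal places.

t=0.000: state=(3.640, 2.130)
step 1 (dt=0.01): k1=(-3.135, 3.413), k2=(-3.171, 3.415), k3=(-3.171, 3.415), k4=(-3.206, 3.417); state += dt/6·(k1+2k2+2k3+k4)
t=0.010: state=(3.608, 2.164)
t=0.020: state=(3.576, 2.198)
t=0.030: state=(3.543, 2.232)
t=0.180: state=(2.984, 2.725)
next step: t=0.190: state=(2.944, 2.755) — x has crossed 2.96
linear interpolation between t=0.180 (2.98381) and t=0.190 (2.94378) → t≈0.186

t = 0.186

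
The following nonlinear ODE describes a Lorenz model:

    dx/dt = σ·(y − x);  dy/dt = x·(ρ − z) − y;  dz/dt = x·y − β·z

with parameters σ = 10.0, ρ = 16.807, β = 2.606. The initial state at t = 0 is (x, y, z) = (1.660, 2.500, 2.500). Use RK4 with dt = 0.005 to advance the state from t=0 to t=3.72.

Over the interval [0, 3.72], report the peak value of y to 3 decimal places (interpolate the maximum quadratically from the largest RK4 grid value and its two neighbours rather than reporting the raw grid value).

t=0.000: state=(1.660, 2.500, 2.500)
step 1 (dt=0.005): k1=(8.400, 21.250, -2.365), k2=(8.721, 21.507, -2.208), k3=(8.720, 21.517, -2.206), k4=(9.040, 21.785, -2.044); state += dt/6·(k1+2k2+2k3+k4)
t=0.005: state=(1.704, 2.608, 2.489)
t=0.010: state=(1.750, 2.718, 2.480)
t=0.015: state=(1.800, 2.831, 2.472)
continuing one RK4 step at a time; state shown every 40 steps (Δt=0.2):
t=0.200: state=(6.344, 10.534, 5.472)
t=0.400: state=(12.029, 8.992, 25.274)
t=0.600: state=(2.021, -0.990, 17.672)
t=0.800: state=(-0.462, -0.869, 10.452)
t=1.000: state=(-1.408, -2.163, 6.422)
t=1.200: state=(-4.513, -7.216, 5.923)
t=1.400: state=(-11.197, -12.845, 18.941)
t=1.600: state=(-5.280, -1.083, 20.486)
t=1.800: state=(-1.222, -0.778, 12.390)
t=2.000: state=(-1.565, -2.240, 7.644)
t=2.200: state=(-4.449, -6.946, 6.637)
t=2.400: state=(-10.719, -12.557, 18.034)
t=2.600: state=(-5.808, -1.768, 20.640)
t=2.800: state=(-1.691, -1.235, 12.760)
t=3.000: state=(-2.262, -3.193, 8.184)
t=3.200: state=(-5.951, -8.867, 8.727)
t=3.400: state=(-10.538, -9.891, 21.040)
t=3.600: state=(-4.430, -1.647, 18.340)
t=3.720: state=(-2.408, -1.670, 13.912)
largest grid value and its neighbours: y(0.300)=15.22367, y(0.305)=15.24470, y(0.310)=15.23055
parabola through these three points peaks at t≈0.305 with y≈15.24487

max y = 15.245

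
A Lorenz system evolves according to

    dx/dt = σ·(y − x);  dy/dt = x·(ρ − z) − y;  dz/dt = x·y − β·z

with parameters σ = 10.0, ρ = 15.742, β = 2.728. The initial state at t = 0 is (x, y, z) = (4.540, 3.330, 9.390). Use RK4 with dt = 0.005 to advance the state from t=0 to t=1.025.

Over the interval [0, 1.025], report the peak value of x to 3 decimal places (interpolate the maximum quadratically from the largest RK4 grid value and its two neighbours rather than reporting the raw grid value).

t=0.000: state=(4.540, 3.330, 9.390)
step 1 (dt=0.005): k1=(-12.100, 25.508, -10.498), k2=(-11.160, 25.371, -10.239), k3=(-11.187, 25.383, -10.235), k4=(-10.272, 25.255, -9.975); state += dt/6·(k1+2k2+2k3+k4)
t=0.005: state=(4.484, 3.457, 9.339)
t=0.010: state=(4.437, 3.583, 9.290)
t=0.015: state=(4.399, 3.707, 9.244)
continuing one RK4 step at a time; state shown every 10 steps (Δt=0.05):
t=0.050: state=(4.329, 4.569, 9.002)
t=0.100: state=(4.690, 5.830, 8.946)
t=0.150: state=(5.422, 7.174, 9.343)
t=0.200: state=(6.404, 8.535, 10.332)
t=0.250: state=(7.499, 9.680, 11.997)
t=0.300: state=(8.502, 10.236, 14.234)
t=0.350: state=(9.137, 9.857, 16.617)
t=0.400: state=(9.164, 8.530, 18.477)
t=0.450: state=(8.532, 6.710, 19.289)
t=0.500: state=(7.442, 5.020, 19.010)
t=0.550: state=(6.219, 3.840, 17.983)
t=0.600: state=(5.133, 3.215, 16.611)
t=0.650: state=(4.326, 3.022, 15.171)
t=0.700: state=(3.826, 3.122, 13.813)
t=0.750: state=(3.608, 3.428, 12.615)
t=0.800: state=(3.633, 3.901, 11.622)
t=0.850: state=(3.868, 4.535, 10.876)
t=0.900: state=(4.294, 5.330, 10.428)
t=0.950: state=(4.899, 6.275, 10.345)
t=1.000: state=(5.661, 7.319, 10.708)
t=1.025: state=(6.088, 7.842, 11.079)
largest grid value and its neighbours: x(0.370)=9.22930, x(0.375)=9.23561, x(0.380)=9.23504
parabola through these three points peaks at t≈0.377 with x≈9.23621

max x = 9.236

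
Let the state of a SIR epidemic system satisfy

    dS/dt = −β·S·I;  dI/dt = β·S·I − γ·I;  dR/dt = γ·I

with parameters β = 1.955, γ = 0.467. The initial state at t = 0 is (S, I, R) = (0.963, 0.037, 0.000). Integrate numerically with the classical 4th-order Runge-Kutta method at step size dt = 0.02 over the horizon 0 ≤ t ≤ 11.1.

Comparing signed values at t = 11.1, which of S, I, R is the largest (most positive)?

t=0.000: state=(0.963, 0.037, 0.000)
step 1 (dt=0.02): k1=(-0.070, 0.052, 0.017), k2=(-0.071, 0.053, 0.018), k3=(-0.071, 0.053, 0.018), k4=(-0.072, 0.054, 0.018); state += dt/6·(k1+2k2+2k3+k4)
t=0.020: state=(0.962, 0.038, 0.000)
t=0.040: state=(0.960, 0.039, 0.001)
t=0.060: state=(0.959, 0.040, 0.001)
continuing one RK4 step at a time; state shown every 25 steps (Δt=0.5):
t=0.500: state=(0.914, 0.074, 0.012)
t=1.000: state=(0.827, 0.137, 0.036)
t=1.500: state=(0.693, 0.228, 0.079)
t=2.000: state=(0.527, 0.329, 0.144)
t=2.500: state=(0.368, 0.402, 0.230)
t=3.000: state=(0.244, 0.428, 0.328)
t=3.500: state=(0.161, 0.412, 0.427)
t=4.000: state=(0.110, 0.372, 0.518)
t=4.500: state=(0.078, 0.322, 0.600)
t=5.000: state=(0.059, 0.273, 0.669)
t=5.500: state=(0.046, 0.227, 0.727)
t=6.000: state=(0.037, 0.187, 0.775)
t=6.500: state=(0.032, 0.153, 0.815)
t=7.000: state=(0.028, 0.125, 0.847)
t=7.500: state=(0.025, 0.101, 0.874)
t=8.000: state=(0.023, 0.082, 0.895)
t=8.500: state=(0.021, 0.067, 0.912)
t=9.000: state=(0.020, 0.054, 0.926)
t=9.500: state=(0.019, 0.043, 0.938)
t=10.000: state=(0.018, 0.035, 0.947)
t=10.500: state=(0.018, 0.028, 0.954)
t=11.000: state=(0.017, 0.023, 0.960)
t=11.100: state=(0.017, 0.022, 0.961)
compare at T: S=0.017, I=0.022, R=0.961

largest component: R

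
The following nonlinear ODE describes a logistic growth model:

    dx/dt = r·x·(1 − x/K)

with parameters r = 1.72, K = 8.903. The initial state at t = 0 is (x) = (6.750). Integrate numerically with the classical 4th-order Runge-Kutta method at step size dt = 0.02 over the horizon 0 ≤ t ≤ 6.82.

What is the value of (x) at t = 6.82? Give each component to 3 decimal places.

(x) = (8.903)

t=0.000: state=(6.750)
step 1 (dt=0.02): k1=(2.808), k2=(2.783), k3=(2.783), k4=(2.758); state += dt/6·(k1+2k2+2k3+k4)
t=0.020: state=(6.806)
t=0.040: state=(6.860)
t=0.060: state=(6.914)
continuing one RK4 step at a time; state shown every 25 steps (Δt=0.5):
t=0.500: state=(7.844)
t=1.000: state=(8.422)
t=1.500: state=(8.693)
t=2.000: state=(8.813)
t=2.500: state=(8.865)
t=3.000: state=(8.887)
t=3.500: state=(8.896)
t=4.000: state=(8.900)
t=4.500: state=(8.902)
t=5.000: state=(8.902)
t=5.500: state=(8.903)
t=6.000: state=(8.903)
t=6.500: state=(8.903)
t=6.820: state=(8.903)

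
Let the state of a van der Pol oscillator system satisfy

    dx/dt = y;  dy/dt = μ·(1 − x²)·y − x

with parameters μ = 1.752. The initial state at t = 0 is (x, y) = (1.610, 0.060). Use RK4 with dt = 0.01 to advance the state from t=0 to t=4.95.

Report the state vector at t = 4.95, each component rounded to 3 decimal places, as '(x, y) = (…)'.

(x, y) = (-0.994, 0.947)

t=0.000: state=(1.610, 0.060)
step 1 (dt=0.01): k1=(0.060, -1.777), k2=(0.051, -1.753), k3=(0.051, -1.753), k4=(0.042, -1.729); state += dt/6·(k1+2k2+2k3+k4)
t=0.010: state=(1.611, 0.042)
t=0.020: state=(1.611, 0.025)
t=0.030: state=(1.611, 0.009)
continuing one RK4 step at a time; state shown every 20 steps (Δt=0.2):
t=0.200: state=(1.592, -0.212)
t=0.400: state=(1.532, -0.374)
t=0.600: state=(1.446, -0.488)
t=0.800: state=(1.338, -0.589)
t=1.000: state=(1.209, -0.704)
t=1.200: state=(1.054, -0.854)
t=1.400: state=(0.863, -1.072)
t=1.600: state=(0.617, -1.414)
t=1.800: state=(0.283, -1.967)
t=2.000: state=(-0.188, -2.788)
t=2.200: state=(-0.826, -3.481)
t=2.400: state=(-1.486, -2.817)
t=2.600: state=(-1.884, -1.182)
t=2.800: state=(-2.007, -0.189)
t=3.000: state=(-2.001, 0.182)
t=3.200: state=(-1.950, 0.315)
t=3.400: state=(-1.880, 0.373)
t=3.600: state=(-1.801, 0.412)
t=3.800: state=(-1.715, 0.449)
t=4.000: state=(-1.622, 0.489)
t=4.200: state=(-1.519, 0.540)
t=4.400: state=(-1.405, 0.605)
t=4.600: state=(-1.276, 0.692)
t=4.800: state=(-1.126, 0.816)
t=4.950: state=(-0.994, 0.947)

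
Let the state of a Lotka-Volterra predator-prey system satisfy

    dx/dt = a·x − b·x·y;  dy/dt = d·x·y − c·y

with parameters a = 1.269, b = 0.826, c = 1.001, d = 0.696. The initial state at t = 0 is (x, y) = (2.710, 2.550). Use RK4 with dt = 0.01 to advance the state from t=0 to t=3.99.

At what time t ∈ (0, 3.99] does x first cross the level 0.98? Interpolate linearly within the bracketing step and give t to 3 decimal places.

t = 0.818

t=0.000: state=(2.710, 2.550)
step 1 (dt=0.01): k1=(-2.269, 2.257), k2=(-2.285, 2.247), k3=(-2.285, 2.247), k4=(-2.300, 2.236); state += dt/6·(k1+2k2+2k3+k4)
t=0.010: state=(2.687, 2.572)
t=0.020: state=(2.664, 2.595)
t=0.030: state=(2.641, 2.617)
continuing one RK4 step at a time; state shown every 20 steps (Δt=0.2):
t=0.200: state=(2.215, 2.943)
t=0.400: state=(1.719, 3.166)
t=0.600: state=(1.307, 3.195)
t=0.800: state=(1.002, 3.067)
t=0.810: state=(0.990, 3.058)
next step: t=0.820: state=(0.978, 3.048) — x has crossed 0.98
linear interpolation between t=0.810 (0.98988) and t=0.820 (0.97755) → t≈0.818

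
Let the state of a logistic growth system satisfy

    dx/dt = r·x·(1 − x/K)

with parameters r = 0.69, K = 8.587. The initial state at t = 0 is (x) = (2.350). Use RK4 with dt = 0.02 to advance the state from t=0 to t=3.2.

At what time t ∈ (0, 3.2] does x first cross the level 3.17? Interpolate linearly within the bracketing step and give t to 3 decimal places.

t=0.000: state=(2.350)
step 1 (dt=0.02): k1=(1.178), k2=(1.181), k3=(1.181), k4=(1.185); state += dt/6·(k1+2k2+2k3+k4)
t=0.020: state=(2.374)
t=0.040: state=(2.397)
t=0.060: state=(2.421)
continuing one RK4 step at a time; state shown every 10 steps (Δt=0.2):
t=0.200: state=(2.593)
t=0.400: state=(2.849)
t=0.600: state=(3.118)
t=0.620: state=(3.145)
next step: t=0.640: state=(3.173) — x has crossed 3.17
linear interpolation between t=0.620 (3.14510) and t=0.640 (3.17265) → t≈0.638

t = 0.638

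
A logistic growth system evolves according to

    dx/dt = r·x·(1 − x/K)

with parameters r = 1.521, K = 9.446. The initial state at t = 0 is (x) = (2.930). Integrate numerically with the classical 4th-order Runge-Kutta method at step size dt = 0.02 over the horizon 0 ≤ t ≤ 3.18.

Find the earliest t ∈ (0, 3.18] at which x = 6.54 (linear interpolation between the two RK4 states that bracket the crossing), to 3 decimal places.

t = 1.059

t=0.000: state=(2.930)
step 1 (dt=0.02): k1=(3.074), k2=(3.092), k3=(3.092), k4=(3.109); state += dt/6·(k1+2k2+2k3+k4)
t=0.020: state=(2.992)
t=0.040: state=(3.054)
t=0.060: state=(3.118)
continuing one RK4 step at a time; state shown every 10 steps (Δt=0.2):
t=0.200: state=(3.577)
t=0.400: state=(4.274)
t=0.600: state=(4.990)
t=0.800: state=(5.695)
t=1.000: state=(6.357)
t=1.040: state=(6.482)
next step: t=1.060: state=(6.544) — x has crossed 6.54
linear interpolation between t=1.040 (6.48219) and t=1.060 (6.54371) → t≈1.059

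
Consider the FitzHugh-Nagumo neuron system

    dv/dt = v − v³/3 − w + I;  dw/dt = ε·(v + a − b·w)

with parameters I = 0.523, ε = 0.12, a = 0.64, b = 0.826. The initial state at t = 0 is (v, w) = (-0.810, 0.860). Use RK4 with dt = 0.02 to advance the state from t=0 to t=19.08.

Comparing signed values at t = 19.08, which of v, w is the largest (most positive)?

t=0.000: state=(-0.810, 0.860)
step 1 (dt=0.02): k1=(-0.970, -0.106), k2=(-0.972, -0.107), k3=(-0.972, -0.107), k4=(-0.974, -0.108); state += dt/6·(k1+2k2+2k3+k4)
t=0.020: state=(-0.829, 0.858)
t=0.040: state=(-0.849, 0.856)
t=0.060: state=(-0.869, 0.853)
continuing one RK4 step at a time; state shown every 50 steps (Δt=1):
t=1.000: state=(-1.603, 0.708)
t=2.000: state=(-1.740, 0.519)
t=3.000: state=(-1.681, 0.347)
t=4.000: state=(-1.598, 0.200)
t=5.000: state=(-1.512, 0.077)
t=6.000: state=(-1.425, -0.025)
t=7.000: state=(-1.337, -0.107)
t=8.000: state=(-1.245, -0.171)
t=9.000: state=(-1.150, -0.219)
t=10.000: state=(-1.046, -0.251)
t=11.000: state=(-0.929, -0.267)
t=12.000: state=(-0.784, -0.267)
t=13.000: state=(-0.580, -0.247)
t=14.000: state=(-0.225, -0.198)
t=15.000: state=(0.556, -0.093)
t=16.000: state=(1.613, 0.119)
t=17.000: state=(1.812, 0.383)
t=18.000: state=(1.733, 0.623)
t=19.000: state=(1.625, 0.829)
t=19.080: state=(1.616, 0.844)
compare at T: v=1.616, w=0.844

largest component: v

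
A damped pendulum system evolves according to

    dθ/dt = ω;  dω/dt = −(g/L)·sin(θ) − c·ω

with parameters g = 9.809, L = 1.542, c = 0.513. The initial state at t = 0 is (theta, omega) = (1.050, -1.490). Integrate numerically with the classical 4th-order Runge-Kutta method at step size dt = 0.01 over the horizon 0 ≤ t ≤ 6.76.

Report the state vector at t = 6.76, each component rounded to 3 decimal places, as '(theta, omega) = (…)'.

t=0.000: state=(1.050, -1.490)
step 1 (dt=0.01): k1=(-1.490, -4.753), k2=(-1.514, -4.718), k3=(-1.514, -4.717), k4=(-1.537, -4.681); state += dt/6·(k1+2k2+2k3+k4)
t=0.010: state=(1.035, -1.537)
t=0.020: state=(1.019, -1.584)
t=0.030: state=(1.003, -1.629)
continuing one RK4 step at a time; state shown every 25 steps (Δt=0.25):
t=0.250: state=(0.552, -2.385)
t=0.500: state=(-0.071, -2.439)
t=0.750: state=(-0.594, -1.632)
t=1.000: state=(-0.854, -0.419)
t=1.250: state=(-0.807, 0.757)
t=1.500: state=(-0.504, 1.589)
t=1.750: state=(-0.064, 1.812)
t=2.000: state=(0.346, 1.366)
t=2.250: state=(0.584, 0.507)
t=2.500: state=(0.595, -0.408)
t=2.750: state=(0.400, -1.085)
t=3.000: state=(0.089, -1.317)
t=3.250: state=(-0.216, -1.051)
t=3.500: state=(-0.408, -0.447)
t=3.750: state=(-0.433, 0.236)
t=4.000: state=(-0.303, 0.758)
t=4.250: state=(-0.082, 0.954)
t=4.500: state=(0.143, 0.785)
t=4.750: state=(0.289, 0.356)
t=5.000: state=(0.315, -0.146)
t=5.250: state=(0.225, -0.537)
t=5.500: state=(0.066, -0.691)
t=5.750: state=(-0.098, -0.578)
t=6.000: state=(-0.207, -0.271)
t=6.250: state=(-0.228, 0.095)
t=6.500: state=(-0.166, 0.383)
t=6.750: state=(-0.051, 0.500)
t=6.760: state=(-0.046, 0.501)

(theta, omega) = (-0.046, 0.501)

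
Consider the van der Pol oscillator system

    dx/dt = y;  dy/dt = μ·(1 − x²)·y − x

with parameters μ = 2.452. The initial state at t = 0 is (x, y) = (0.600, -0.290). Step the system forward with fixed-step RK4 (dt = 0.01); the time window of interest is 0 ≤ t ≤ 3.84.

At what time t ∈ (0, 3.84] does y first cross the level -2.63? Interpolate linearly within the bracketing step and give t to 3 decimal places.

t = 0.838

t=0.000: state=(0.600, -0.290)
step 1 (dt=0.01): k1=(-0.290, -1.055), k2=(-0.295, -1.063), k3=(-0.295, -1.063), k4=(-0.301, -1.071); state += dt/6·(k1+2k2+2k3+k4)
t=0.010: state=(0.597, -0.301)
t=0.020: state=(0.594, -0.311)
t=0.030: state=(0.591, -0.322)
continuing one RK4 step at a time; state shown every 20 steps (Δt=0.2):
t=0.200: state=(0.518, -0.540)
t=0.400: state=(0.376, -0.909)
t=0.600: state=(0.140, -1.500)
t=0.800: state=(-0.247, -2.428)
t=0.830: state=(-0.322, -2.589)
next step: t=0.840: state=(-0.349, -2.642) — y has crossed -2.63
linear interpolation between t=0.830 (-2.58857) and t=0.840 (-2.64213) → t≈0.838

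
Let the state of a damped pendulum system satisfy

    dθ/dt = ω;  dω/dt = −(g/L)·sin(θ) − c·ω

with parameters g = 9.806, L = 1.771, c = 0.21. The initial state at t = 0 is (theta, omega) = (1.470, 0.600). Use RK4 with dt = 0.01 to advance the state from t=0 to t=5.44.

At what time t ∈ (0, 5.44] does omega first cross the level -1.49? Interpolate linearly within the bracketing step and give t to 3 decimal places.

t=0.000: state=(1.470, 0.600)
step 1 (dt=0.01): k1=(0.600, -5.635), k2=(0.572, -5.631), k3=(0.572, -5.631), k4=(0.544, -5.626); state += dt/6·(k1+2k2+2k3+k4)
t=0.010: state=(1.476, 0.544)
t=0.020: state=(1.481, 0.487)
t=0.030: state=(1.485, 0.431)
continuing one RK4 step at a time; state shown every 20 steps (Δt=0.2):
t=0.200: state=(1.479, -0.506)
t=0.380: state=(1.302, -1.450)
next step: t=0.390: state=(1.287, -1.500) — omega has crossed -1.49
linear interpolation between t=0.380 (-1.45020) and t=0.390 (-1.50037) → t≈0.388

t = 0.388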